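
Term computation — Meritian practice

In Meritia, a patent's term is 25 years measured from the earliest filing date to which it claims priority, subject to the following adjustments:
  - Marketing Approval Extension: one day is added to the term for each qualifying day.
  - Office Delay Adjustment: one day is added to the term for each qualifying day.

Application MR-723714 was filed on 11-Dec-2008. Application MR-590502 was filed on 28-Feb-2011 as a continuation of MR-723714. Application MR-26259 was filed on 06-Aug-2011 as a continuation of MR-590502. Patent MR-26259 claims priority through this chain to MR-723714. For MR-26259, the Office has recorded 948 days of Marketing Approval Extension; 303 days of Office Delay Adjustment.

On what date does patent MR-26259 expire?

2037-05-15

Earliest priority filing: 11 December 2008.
Base term: 11 December 2008 + 25 years → 11 December 2033.
Marketing Approval Extension: +948 days → 16 July 2036.
Office Delay Adjustment: +303 days → 15 May 2037.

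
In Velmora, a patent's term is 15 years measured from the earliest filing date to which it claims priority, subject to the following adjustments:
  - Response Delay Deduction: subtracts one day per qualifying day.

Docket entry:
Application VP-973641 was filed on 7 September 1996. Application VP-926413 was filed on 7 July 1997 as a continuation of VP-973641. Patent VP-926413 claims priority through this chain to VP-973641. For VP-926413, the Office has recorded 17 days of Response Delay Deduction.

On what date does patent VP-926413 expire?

August 21, 2011

Earliest priority filing: 7 September 1996.
Base term: 7 September 1996 + 15 years → 7 September 2011.
Response Delay Deduction: −17 days → 21 August 2011.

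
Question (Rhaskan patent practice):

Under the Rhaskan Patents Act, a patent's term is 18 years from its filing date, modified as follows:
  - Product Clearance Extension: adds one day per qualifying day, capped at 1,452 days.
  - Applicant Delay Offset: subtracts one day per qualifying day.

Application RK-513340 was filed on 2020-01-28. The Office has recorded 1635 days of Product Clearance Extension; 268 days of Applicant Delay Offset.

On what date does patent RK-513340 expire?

Base term: filing date + 18 years → 28 January 2038.
Product Clearance Extension: 1635 days claimed exceeds the 1452-day cap, so +1452 days → 19 January 2042.
Applicant Delay Offset: −268 days → 26 April 2041.

2041-04-26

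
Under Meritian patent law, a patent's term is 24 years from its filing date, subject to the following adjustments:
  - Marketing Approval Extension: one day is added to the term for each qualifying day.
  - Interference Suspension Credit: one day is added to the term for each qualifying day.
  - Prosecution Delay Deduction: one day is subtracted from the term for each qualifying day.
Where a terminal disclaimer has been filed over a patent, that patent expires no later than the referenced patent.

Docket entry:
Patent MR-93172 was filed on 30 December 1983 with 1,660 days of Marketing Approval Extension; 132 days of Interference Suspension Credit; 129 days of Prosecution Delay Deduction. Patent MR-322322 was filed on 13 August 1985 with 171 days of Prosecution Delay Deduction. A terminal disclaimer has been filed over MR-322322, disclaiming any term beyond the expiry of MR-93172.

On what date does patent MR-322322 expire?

Natural term of MR-322322:
  Base: filing + 24 years → 13 August 2009.
  Prosecution Delay Deduction: −171 days → 23 February 2009.
Expiry of referenced patent MR-93172:
  Base: filing + 24 years → 30 December 2007.
  Marketing Approval Extension: +1660 days → 16 July 2012.
  Interference Suspension Credit: +132 days → 25 November 2012.
  Prosecution Delay Deduction: −129 days → 19 July 2012.
Terminal disclaimer: MR-322322 expires on the earlier of 23 February 2009 and 19 July 2012.

February 23, 2009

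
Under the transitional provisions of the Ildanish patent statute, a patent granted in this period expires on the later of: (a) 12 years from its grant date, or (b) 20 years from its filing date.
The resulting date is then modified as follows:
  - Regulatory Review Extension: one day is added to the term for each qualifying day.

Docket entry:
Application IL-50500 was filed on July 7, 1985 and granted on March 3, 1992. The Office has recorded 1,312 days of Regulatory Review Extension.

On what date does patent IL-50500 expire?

(a) grant + 12 years → 3 March 2004.
(b) filing + 20 years → 7 July 2005.
Later of the two: 7 July 2005.
Regulatory Review Extension: +1312 days → 8 February 2009.

February 8, 2009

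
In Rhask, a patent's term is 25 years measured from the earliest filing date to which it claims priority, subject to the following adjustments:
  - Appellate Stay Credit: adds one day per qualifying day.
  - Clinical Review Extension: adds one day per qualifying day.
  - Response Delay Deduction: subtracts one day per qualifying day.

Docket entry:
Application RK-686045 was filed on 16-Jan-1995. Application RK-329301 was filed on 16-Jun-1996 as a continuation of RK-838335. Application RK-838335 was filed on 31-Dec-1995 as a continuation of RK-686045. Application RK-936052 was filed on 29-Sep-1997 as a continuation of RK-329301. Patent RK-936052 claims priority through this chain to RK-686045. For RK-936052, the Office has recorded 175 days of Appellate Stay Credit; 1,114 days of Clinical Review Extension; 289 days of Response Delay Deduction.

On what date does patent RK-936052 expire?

Earliest priority filing: 16 January 1995.
Base term: 16 January 1995 + 25 years → 16 January 2020.
Appellate Stay Credit: +175 days → 9 July 2020.
Clinical Review Extension: +1114 days → 28 July 2023.
Response Delay Deduction: −289 days → 12 October 2022.

2022-10-12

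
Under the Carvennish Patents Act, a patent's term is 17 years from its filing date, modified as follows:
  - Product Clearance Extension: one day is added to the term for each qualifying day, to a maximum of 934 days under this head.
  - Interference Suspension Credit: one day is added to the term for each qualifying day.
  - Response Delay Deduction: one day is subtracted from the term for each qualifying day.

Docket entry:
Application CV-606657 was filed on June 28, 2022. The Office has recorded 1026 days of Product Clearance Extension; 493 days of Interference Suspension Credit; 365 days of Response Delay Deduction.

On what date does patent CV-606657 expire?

2042-05-25

Base term: filing date + 17 years → 28 June 2039.
Product Clearance Extension: 1026 days claimed exceeds the 934-day cap, so +934 days → 17 January 2042.
Interference Suspension Credit: +493 days → 25 May 2043.
Response Delay Deduction: −365 days → 25 May 2042.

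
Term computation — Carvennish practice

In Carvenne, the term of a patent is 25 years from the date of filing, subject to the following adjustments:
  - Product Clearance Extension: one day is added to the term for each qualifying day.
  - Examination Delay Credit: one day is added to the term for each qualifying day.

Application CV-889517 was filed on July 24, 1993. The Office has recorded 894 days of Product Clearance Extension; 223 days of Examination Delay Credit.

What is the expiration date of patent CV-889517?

August 14, 2021

Base term: filing date + 25 years → 24 July 2018.
Product Clearance Extension: +894 days → 3 January 2021.
Examination Delay Credit: +223 days → 14 August 2021.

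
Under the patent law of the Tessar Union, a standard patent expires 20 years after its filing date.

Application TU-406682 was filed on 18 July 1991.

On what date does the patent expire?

Filing date + 20 years → 18 July 2011.

July 18, 2011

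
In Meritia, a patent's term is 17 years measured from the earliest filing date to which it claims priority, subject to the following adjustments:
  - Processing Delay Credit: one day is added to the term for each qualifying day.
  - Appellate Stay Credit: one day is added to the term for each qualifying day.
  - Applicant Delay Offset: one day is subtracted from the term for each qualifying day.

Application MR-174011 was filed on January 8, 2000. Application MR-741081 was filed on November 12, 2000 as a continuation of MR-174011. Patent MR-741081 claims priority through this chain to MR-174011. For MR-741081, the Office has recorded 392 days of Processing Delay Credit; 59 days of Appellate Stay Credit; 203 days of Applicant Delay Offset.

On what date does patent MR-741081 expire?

Earliest priority filing: 8 January 2000.
Base term: 8 January 2000 + 17 years → 8 January 2017.
Processing Delay Credit: +392 days → 4 February 2018.
Appellate Stay Credit: +59 days → 4 April 2018.
Applicant Delay Offset: −203 days → 13 September 2017.

2017-09-13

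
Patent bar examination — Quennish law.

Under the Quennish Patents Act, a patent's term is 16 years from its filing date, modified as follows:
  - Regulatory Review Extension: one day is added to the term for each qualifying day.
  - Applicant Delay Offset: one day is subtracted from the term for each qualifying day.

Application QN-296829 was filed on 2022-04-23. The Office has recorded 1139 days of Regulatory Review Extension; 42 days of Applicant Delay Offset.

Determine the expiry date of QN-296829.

Base term: filing date + 16 years → 23 April 2038.
Regulatory Review Extension: +1139 days → 5 June 2041.
Applicant Delay Offset: −42 days → 24 April 2041.

April 24, 2041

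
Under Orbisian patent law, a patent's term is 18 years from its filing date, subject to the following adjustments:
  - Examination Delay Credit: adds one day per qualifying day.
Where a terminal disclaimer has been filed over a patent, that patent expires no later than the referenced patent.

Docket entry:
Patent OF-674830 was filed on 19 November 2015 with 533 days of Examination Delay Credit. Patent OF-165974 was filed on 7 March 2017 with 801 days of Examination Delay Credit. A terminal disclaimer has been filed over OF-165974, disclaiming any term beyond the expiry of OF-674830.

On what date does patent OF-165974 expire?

May 6, 2035

Natural term of OF-165974:
  Base: filing + 18 years → 7 March 2035.
  Examination Delay Credit: +801 days → 16 May 2037.
Expiry of referenced patent OF-674830:
  Base: filing + 18 years → 19 November 2033.
  Examination Delay Credit: +533 days → 6 May 2035.
Terminal disclaimer: OF-165974 expires on the earlier of 16 May 2037 and 6 May 2035.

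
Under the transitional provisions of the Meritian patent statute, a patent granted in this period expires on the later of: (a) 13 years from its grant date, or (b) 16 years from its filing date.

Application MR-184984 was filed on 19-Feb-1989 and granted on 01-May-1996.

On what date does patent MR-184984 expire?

(a) grant + 13 years → 1 May 2009.
(b) filing + 16 years → 19 February 2005.
Later of the two: 1 May 2009.

May 1, 2009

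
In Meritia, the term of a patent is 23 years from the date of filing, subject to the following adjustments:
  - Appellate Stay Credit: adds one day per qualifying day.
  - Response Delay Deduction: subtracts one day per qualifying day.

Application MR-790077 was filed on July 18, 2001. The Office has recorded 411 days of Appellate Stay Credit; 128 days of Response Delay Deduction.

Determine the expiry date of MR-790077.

Base term: filing date + 23 years → 18 July 2024.
Appellate Stay Credit: +411 days → 2 September 2025.
Response Delay Deduction: −128 days → 27 April 2025.

2025-04-27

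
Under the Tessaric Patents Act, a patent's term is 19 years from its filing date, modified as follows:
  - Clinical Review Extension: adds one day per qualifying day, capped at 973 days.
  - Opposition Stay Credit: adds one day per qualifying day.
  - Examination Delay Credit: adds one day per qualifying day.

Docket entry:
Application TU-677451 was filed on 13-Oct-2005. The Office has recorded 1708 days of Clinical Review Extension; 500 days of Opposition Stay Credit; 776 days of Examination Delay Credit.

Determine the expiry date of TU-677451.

Base term: filing date + 19 years → 13 October 2024.
Clinical Review Extension: 1708 days claimed exceeds the 973-day cap, so +973 days → 13 June 2027.
Opposition Stay Credit: +500 days → 25 October 2028.
Examination Delay Credit: +776 days → 10 December 2030.

December 10, 2030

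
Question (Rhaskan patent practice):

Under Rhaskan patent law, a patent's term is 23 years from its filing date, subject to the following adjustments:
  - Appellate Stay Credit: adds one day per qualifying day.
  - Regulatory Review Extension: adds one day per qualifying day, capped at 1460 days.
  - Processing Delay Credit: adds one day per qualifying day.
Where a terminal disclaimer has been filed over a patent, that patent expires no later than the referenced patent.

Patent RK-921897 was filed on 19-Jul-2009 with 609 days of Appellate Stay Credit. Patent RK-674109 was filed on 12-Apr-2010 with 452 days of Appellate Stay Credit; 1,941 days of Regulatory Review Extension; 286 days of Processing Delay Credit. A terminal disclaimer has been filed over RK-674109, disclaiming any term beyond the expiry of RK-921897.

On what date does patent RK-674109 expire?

March 20, 2034

Natural term of RK-674109:
  Base: filing + 23 years → 12 April 2033.
  Appellate Stay Credit: +452 days → 8 July 2034.
  Regulatory Review Extension: 1941 days claimed exceeds the 1460-day cap, so +1460 days → 7 July 2038.
  Processing Delay Credit: +286 days → 19 April 2039.
Expiry of referenced patent RK-921897:
  Base: filing + 23 years → 19 July 2032.
  Appellate Stay Credit: +609 days → 20 March 2034.
Terminal disclaimer: RK-674109 expires on the earlier of 19 April 2039 and 20 March 2034.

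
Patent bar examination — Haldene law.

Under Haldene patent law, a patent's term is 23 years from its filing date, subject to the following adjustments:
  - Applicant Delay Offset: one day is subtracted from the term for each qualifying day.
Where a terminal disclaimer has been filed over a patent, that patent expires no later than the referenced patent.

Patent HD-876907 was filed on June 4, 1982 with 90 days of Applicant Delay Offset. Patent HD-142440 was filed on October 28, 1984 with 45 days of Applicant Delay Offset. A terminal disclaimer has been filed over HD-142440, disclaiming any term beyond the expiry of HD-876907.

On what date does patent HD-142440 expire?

2005-03-06

Natural term of HD-142440:
  Base: filing + 23 years → 28 October 2007.
  Applicant Delay Offset: −45 days → 13 September 2007.
Expiry of referenced patent HD-876907:
  Base: filing + 23 years → 4 June 2005.
  Applicant Delay Offset: −90 days → 6 March 2005.
Terminal disclaimer: HD-142440 expires on the earlier of 13 September 2007 and 6 March 2005.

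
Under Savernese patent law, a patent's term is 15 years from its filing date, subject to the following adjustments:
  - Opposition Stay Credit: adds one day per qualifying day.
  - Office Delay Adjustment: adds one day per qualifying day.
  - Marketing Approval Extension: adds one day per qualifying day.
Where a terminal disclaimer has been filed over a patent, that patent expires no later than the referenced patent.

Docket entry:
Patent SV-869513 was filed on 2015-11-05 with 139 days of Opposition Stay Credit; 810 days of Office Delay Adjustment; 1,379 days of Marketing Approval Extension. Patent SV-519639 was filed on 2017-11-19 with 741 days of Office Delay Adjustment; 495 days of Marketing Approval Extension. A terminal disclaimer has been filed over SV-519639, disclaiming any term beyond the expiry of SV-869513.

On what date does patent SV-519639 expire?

April 8, 2036

Natural term of SV-519639:
  Base: filing + 15 years → 19 November 2032.
  Office Delay Adjustment: +741 days → 30 November 2034.
  Marketing Approval Extension: +495 days → 8 April 2036.
Expiry of referenced patent SV-869513:
  Base: filing + 15 years → 5 November 2030.
  Opposition Stay Credit: +139 days → 24 March 2031.
  Office Delay Adjustment: +810 days → 11 June 2033.
  Marketing Approval Extension: +1379 days → 21 March 2037.
Terminal disclaimer: SV-519639 expires on the earlier of 8 April 2036 and 21 March 2037.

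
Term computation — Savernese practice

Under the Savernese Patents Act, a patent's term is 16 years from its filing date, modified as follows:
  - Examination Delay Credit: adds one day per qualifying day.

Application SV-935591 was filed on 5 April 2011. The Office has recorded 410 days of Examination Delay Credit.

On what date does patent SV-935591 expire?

2028-05-19

Base term: filing date + 16 years → 5 April 2027.
Examination Delay Credit: +410 days → 19 May 2028.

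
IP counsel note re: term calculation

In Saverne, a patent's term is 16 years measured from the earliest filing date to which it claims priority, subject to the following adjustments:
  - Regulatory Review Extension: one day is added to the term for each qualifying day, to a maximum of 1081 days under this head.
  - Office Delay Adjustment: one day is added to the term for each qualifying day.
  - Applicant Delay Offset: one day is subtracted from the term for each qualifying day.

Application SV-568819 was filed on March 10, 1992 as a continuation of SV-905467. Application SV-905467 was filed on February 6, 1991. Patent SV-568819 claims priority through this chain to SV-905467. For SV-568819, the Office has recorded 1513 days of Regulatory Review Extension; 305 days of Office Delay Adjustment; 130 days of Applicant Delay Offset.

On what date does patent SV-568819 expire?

Earliest priority filing: 6 February 1991.
Base term: 6 February 1991 + 16 years → 6 February 2007.
Regulatory Review Extension: 1513 days claimed exceeds the 1081-day cap, so +1081 days → 22 January 2010.
Office Delay Adjustment: +305 days → 23 November 2010.
Applicant Delay Offset: −130 days → 16 July 2010.

2010-07-16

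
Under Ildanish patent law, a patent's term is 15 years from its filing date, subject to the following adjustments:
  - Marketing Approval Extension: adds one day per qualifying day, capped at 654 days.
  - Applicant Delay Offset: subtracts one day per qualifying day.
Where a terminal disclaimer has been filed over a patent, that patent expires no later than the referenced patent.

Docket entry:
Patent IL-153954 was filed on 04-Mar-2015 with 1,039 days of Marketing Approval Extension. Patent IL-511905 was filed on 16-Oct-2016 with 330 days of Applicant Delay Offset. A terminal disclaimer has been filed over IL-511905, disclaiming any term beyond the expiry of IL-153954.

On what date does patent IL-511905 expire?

Natural term of IL-511905:
  Base: filing + 15 years → 16 October 2031.
  Applicant Delay Offset: −330 days → 20 November 2030.
Expiry of referenced patent IL-153954:
  Base: filing + 15 years → 4 March 2030.
  Marketing Approval Extension: 1039 days claimed exceeds the 654-day cap, so +654 days → 18 December 2031.
Terminal disclaimer: IL-511905 expires on the earlier of 20 November 2030 and 18 December 2031.

2030-11-20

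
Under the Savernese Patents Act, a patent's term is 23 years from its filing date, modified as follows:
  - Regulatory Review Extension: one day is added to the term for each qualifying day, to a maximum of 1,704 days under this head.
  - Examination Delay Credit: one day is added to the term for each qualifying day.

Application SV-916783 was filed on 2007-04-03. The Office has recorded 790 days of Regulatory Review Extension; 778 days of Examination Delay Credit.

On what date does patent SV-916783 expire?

Base term: filing date + 23 years → 3 April 2030.
Regulatory Review Extension: 790 days (within the 1704-day cap) → +790 days → 1 June 2032.
Examination Delay Credit: +778 days → 19 July 2034.

July 19, 2034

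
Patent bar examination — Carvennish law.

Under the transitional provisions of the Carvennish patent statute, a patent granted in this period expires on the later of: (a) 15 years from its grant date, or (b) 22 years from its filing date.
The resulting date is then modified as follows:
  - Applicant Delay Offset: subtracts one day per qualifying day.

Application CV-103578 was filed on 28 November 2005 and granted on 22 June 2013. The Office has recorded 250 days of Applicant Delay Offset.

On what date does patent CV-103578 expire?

(a) grant + 15 years → 22 June 2028.
(b) filing + 22 years → 28 November 2027.
Later of the two: 22 June 2028.
Applicant Delay Offset: −250 days → 16 October 2027.

October 16, 2027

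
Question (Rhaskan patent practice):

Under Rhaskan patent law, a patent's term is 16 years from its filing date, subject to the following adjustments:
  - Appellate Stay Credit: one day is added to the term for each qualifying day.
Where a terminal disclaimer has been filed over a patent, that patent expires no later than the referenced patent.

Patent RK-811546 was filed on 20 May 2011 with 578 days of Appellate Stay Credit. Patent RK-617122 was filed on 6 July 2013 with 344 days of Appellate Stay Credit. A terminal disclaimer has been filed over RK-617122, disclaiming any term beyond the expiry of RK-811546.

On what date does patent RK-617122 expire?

Natural term of RK-617122:
  Base: filing + 16 years → 6 July 2029.
  Appellate Stay Credit: +344 days → 15 June 2030.
Expiry of referenced patent RK-811546:
  Base: filing + 16 years → 20 May 2027.
  Appellate Stay Credit: +578 days → 18 December 2028.
Terminal disclaimer: RK-617122 expires on the earlier of 15 June 2030 and 18 December 2028.

2028-12-18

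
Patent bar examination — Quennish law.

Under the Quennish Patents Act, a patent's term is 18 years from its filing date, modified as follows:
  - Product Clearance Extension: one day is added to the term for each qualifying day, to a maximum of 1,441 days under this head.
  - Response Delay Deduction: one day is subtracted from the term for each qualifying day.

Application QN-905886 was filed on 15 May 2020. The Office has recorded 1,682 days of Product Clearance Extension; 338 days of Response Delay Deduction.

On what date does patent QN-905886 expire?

Base term: filing date + 18 years → 15 May 2038.
Product Clearance Extension: 1682 days claimed exceeds the 1441-day cap, so +1441 days → 25 April 2042.
Response Delay Deduction: −338 days → 22 May 2041.

2041-05-22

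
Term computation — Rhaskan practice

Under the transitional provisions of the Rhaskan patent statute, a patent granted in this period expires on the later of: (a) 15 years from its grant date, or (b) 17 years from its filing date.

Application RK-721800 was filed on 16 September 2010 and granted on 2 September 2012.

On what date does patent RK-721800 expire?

(a) grant + 15 years → 2 September 2027.
(b) filing + 17 years → 16 September 2027.
Later of the two: 16 September 2027.

2027-09-16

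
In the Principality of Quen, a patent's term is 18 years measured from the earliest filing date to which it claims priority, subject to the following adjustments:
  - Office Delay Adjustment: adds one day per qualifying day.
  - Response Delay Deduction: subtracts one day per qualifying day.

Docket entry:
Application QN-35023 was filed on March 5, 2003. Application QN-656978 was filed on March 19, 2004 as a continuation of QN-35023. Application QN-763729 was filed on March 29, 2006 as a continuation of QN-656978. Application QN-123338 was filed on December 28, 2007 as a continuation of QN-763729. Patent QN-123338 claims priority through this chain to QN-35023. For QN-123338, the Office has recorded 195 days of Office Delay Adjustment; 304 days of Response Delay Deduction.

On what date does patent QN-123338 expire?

Earliest priority filing: 5 March 2003.
Base term: 5 March 2003 + 18 years → 5 March 2021.
Office Delay Adjustment: +195 days → 16 September 2021.
Response Delay Deduction: −304 days → 16 November 2020.

2020-11-16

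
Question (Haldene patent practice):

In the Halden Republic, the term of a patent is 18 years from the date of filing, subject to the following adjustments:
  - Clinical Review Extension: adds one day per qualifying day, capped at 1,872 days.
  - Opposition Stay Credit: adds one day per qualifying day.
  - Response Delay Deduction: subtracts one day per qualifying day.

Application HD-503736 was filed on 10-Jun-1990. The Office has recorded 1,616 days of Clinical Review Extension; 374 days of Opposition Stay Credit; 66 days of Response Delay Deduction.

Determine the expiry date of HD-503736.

Base term: filing date + 18 years → 10 June 2008.
Clinical Review Extension: 1616 days (within the 1872-day cap) → +1616 days → 12 November 2012.
Opposition Stay Credit: +374 days → 21 November 2013.
Response Delay Deduction: −66 days → 16 September 2013.

September 16, 2013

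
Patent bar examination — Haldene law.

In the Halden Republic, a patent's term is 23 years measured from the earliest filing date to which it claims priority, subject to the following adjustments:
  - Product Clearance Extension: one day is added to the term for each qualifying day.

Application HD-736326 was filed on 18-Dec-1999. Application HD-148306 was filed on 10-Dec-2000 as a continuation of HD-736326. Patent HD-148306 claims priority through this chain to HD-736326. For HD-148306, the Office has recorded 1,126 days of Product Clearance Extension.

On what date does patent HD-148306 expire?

January 17, 2026

Earliest priority filing: 18 December 1999.
Base term: 18 December 1999 + 23 years → 18 December 2022.
Product Clearance Extension: +1126 days → 17 January 2026.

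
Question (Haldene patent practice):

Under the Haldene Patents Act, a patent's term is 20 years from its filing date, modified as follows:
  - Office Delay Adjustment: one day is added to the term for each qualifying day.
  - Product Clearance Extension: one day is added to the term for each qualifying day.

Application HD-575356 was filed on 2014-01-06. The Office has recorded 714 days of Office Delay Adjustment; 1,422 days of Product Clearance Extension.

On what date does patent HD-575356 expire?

Base term: filing date + 20 years → 6 January 2034.
Office Delay Adjustment: +714 days → 21 December 2035.
Product Clearance Extension: +1422 days → 12 November 2039.

2039-11-12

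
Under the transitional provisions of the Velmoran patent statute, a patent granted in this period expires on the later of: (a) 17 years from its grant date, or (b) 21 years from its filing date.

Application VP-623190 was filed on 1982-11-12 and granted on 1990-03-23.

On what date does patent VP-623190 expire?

2007-03-23

(a) grant + 17 years → 23 March 2007.
(b) filing + 21 years → 12 November 2003.
Later of the two: 23 March 2007.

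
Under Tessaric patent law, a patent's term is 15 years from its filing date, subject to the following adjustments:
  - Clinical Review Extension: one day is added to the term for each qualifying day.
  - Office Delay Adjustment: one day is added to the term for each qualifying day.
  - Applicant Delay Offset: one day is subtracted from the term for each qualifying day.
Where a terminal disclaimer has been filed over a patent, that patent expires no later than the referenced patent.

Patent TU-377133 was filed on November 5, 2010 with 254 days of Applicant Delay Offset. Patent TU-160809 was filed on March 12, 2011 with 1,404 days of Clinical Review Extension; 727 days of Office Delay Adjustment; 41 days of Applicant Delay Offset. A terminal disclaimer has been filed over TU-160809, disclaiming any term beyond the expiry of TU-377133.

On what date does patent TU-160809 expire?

Natural term of TU-160809:
  Base: filing + 15 years → 12 March 2026.
  Clinical Review Extension: +1404 days → 14 January 2030.
  Office Delay Adjustment: +727 days → 11 January 2032.
  Applicant Delay Offset: −41 days → 1 December 2031.
Expiry of referenced patent TU-377133:
  Base: filing + 15 years → 5 November 2025.
  Applicant Delay Offset: −254 days → 24 February 2025.
Terminal disclaimer: TU-160809 expires on the earlier of 1 December 2031 and 24 February 2025.

2025-02-24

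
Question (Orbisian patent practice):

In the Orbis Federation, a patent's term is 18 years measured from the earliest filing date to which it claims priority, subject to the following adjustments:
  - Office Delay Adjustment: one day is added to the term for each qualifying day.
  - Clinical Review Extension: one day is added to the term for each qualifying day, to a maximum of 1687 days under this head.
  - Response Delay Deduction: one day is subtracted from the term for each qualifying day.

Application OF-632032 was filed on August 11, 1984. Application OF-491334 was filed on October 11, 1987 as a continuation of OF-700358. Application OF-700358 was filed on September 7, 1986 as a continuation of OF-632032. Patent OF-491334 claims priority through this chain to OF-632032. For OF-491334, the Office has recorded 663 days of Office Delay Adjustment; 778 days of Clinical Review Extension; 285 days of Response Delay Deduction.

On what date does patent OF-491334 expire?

Earliest priority filing: 11 August 1984.
Base term: 11 August 1984 + 18 years → 11 August 2002.
Office Delay Adjustment: +663 days → 4 June 2004.
Clinical Review Extension: 778 days (within the 1687-day cap) → +778 days → 22 July 2006.
Response Delay Deduction: −285 days → 10 October 2005.

2005-10-10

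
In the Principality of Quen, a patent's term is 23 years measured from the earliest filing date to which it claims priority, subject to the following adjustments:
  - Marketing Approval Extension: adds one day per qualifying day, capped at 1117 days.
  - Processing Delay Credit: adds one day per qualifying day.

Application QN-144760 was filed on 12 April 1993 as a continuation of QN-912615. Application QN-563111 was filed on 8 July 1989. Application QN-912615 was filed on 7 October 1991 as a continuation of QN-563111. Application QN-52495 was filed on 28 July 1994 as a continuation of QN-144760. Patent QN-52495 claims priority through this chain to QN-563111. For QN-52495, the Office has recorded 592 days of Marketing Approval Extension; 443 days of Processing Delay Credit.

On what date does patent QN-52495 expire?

Earliest priority filing: 8 July 1989.
Base term: 8 July 1989 + 23 years → 8 July 2012.
Marketing Approval Extension: 592 days (within the 1117-day cap) → +592 days → 20 February 2014.
Processing Delay Credit: +443 days → 9 May 2015.

2015-05-09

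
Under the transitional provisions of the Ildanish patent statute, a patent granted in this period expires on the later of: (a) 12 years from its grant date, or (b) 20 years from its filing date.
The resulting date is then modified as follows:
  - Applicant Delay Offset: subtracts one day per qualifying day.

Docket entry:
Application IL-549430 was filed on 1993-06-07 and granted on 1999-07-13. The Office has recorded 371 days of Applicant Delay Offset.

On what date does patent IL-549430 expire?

(a) grant + 12 years → 13 July 2011.
(b) filing + 20 years → 7 June 2013.
Later of the two: 7 June 2013.
Applicant Delay Offset: −371 days → 1 June 2012.

June 1, 2012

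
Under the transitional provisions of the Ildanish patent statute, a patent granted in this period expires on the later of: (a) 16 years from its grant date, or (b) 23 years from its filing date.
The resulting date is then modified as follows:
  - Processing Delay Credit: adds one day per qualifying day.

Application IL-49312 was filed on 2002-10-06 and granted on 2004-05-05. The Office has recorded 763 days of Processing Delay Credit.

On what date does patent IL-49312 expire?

2027-11-08

(a) grant + 16 years → 5 May 2020.
(b) filing + 23 years → 6 October 2025.
Later of the two: 6 October 2025.
Processing Delay Credit: +763 days → 8 November 2027.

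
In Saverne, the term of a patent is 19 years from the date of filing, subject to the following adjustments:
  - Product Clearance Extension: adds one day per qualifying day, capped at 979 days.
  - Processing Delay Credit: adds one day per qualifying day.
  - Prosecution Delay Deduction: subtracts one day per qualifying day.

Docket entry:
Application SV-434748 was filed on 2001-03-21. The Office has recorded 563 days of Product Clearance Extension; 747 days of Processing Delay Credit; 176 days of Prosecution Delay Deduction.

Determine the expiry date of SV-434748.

Base term: filing date + 19 years → 21 March 2020.
Product Clearance Extension: 563 days (within the 979-day cap) → +563 days → 5 October 2021.
Processing Delay Credit: +747 days → 22 October 2023.
Prosecution Delay Deduction: −176 days → 29 April 2023.

2023-04-29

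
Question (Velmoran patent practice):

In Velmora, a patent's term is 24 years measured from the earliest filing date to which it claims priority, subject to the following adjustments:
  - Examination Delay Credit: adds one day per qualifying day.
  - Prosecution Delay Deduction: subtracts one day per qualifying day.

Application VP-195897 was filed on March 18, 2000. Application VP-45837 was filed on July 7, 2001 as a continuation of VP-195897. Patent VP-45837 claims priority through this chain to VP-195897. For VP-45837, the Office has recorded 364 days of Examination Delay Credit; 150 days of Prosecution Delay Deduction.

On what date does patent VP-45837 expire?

October 18, 2024

Earliest priority filing: 18 March 2000.
Base term: 18 March 2000 + 24 years → 18 March 2024.
Examination Delay Credit: +364 days → 17 March 2025.
Prosecution Delay Deduction: −150 days → 18 October 2024.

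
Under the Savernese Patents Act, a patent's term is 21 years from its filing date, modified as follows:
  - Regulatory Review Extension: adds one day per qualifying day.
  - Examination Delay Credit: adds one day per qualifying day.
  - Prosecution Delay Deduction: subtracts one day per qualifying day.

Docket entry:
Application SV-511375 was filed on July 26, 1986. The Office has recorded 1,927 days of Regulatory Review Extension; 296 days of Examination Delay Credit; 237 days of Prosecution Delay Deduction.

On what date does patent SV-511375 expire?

2013-01-01

Base term: filing date + 21 years → 26 July 2007.
Regulatory Review Extension: +1927 days → 3 November 2012.
Examination Delay Credit: +296 days → 26 August 2013.
Prosecution Delay Deduction: −237 days → 1 January 2013.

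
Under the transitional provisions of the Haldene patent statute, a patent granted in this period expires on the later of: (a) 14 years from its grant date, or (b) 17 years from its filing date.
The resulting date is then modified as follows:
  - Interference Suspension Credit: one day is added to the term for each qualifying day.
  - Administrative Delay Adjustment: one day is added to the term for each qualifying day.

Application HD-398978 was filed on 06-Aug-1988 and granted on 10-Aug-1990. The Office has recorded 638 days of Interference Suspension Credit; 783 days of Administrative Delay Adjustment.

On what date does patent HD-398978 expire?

2009-06-27

(a) grant + 14 years → 10 August 2004.
(b) filing + 17 years → 6 August 2005.
Later of the two: 6 August 2005.
Interference Suspension Credit: +638 days → 6 May 2007.
Administrative Delay Adjustment: +783 days → 27 June 2009.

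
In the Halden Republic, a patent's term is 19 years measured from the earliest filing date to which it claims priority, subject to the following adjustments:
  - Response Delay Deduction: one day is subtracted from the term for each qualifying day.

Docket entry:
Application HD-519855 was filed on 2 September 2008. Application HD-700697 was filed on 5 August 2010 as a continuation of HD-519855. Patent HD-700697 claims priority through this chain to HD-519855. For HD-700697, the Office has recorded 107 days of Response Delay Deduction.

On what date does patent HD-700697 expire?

2027-05-18

Earliest priority filing: 2 September 2008.
Base term: 2 September 2008 + 19 years → 2 September 2027.
Response Delay Deduction: −107 days → 18 May 2027.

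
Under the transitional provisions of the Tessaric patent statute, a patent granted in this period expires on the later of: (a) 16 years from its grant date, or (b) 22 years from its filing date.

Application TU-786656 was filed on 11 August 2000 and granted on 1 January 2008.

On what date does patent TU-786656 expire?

(a) grant + 16 years → 1 January 2024.
(b) filing + 22 years → 11 August 2022.
Later of the two: 1 January 2024.

2024-01-01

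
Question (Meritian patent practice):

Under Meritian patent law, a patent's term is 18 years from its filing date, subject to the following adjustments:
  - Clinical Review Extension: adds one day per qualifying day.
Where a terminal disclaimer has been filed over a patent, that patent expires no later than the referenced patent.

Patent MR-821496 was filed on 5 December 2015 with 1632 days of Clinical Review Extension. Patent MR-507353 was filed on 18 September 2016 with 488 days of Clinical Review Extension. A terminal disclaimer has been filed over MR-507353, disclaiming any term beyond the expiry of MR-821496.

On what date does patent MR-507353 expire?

2036-01-19

Natural term of MR-507353:
  Base: filing + 18 years → 18 September 2034.
  Clinical Review Extension: +488 days → 19 January 2036.
Expiry of referenced patent MR-821496:
  Base: filing + 18 years → 5 December 2033.
  Clinical Review Extension: +1632 days → 25 May 2038.
Terminal disclaimer: MR-507353 expires on the earlier of 19 January 2036 and 25 May 2038.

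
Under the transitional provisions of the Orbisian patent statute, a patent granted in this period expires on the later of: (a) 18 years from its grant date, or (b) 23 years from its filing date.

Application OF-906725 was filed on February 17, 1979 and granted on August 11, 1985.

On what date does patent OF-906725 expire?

2003-08-11

(a) grant + 18 years → 11 August 2003.
(b) filing + 23 years → 17 February 2002.
Later of the two: 11 August 2003.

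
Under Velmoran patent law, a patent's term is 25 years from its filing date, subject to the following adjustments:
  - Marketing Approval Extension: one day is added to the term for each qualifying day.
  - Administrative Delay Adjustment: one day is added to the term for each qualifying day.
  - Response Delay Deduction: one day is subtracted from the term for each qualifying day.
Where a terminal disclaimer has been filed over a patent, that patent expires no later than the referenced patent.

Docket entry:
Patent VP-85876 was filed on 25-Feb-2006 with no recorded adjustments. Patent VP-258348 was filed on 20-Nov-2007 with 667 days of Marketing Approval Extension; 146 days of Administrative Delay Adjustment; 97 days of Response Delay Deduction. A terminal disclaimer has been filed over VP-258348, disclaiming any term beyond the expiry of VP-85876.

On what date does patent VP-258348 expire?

Natural term of VP-258348:
  Base: filing + 25 years → 20 November 2032.
  Marketing Approval Extension: +667 days → 18 September 2034.
  Administrative Delay Adjustment: +146 days → 11 February 2035.
  Response Delay Deduction: −97 days → 6 November 2034.
Expiry of referenced patent VP-85876:
  Base: filing + 25 years → 25 February 2031.
Terminal disclaimer: VP-258348 expires on the earlier of 6 November 2034 and 25 February 2031.

2031-02-25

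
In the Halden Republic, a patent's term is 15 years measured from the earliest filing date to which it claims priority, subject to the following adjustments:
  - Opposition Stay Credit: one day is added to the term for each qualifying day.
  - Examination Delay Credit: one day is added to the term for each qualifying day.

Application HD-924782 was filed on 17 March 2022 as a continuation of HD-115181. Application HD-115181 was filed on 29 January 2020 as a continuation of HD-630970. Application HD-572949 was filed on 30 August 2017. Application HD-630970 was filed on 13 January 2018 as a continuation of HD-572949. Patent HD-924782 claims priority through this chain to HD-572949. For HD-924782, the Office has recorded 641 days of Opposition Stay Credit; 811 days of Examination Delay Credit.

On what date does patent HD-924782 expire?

Earliest priority filing: 30 August 2017.
Base term: 30 August 2017 + 15 years → 30 August 2032.
Opposition Stay Credit: +641 days → 2 June 2034.
Examination Delay Credit: +811 days → 21 August 2036.

2036-08-21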